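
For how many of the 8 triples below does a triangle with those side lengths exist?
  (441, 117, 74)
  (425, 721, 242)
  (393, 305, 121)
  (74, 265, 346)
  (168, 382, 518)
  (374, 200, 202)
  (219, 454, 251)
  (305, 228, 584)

(74,117,441): 74+117 ≤ 441 → not valid
(242,425,721): 242+425 ≤ 721 → not valid
(121,305,393): 121+305 > 393 → valid
(74,265,346): 74+265 ≤ 346 → not valid
(168,382,518): 168+382 > 518 → valid
(200,202,374): 200+202 > 374 → valid
(219,251,454): 219+251 > 454 → valid
(228,305,584): 228+305 ≤ 584 → not valid
4 of the 8 triples form a triangle.

4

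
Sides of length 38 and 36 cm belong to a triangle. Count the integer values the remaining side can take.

71

The third side lies in the open interval (2, 74).
Integers from 3 to 73 inclusive: 73 − 3 + 1 = 71.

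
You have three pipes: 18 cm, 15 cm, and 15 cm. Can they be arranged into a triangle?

Yes

The longest side is 18, and the other two sum to 30.
Since 30 > 18, the triangle inequality holds.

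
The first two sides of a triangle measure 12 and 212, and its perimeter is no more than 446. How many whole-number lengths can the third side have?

22

Triangle inequality: 200 < x < 224. Perimeter ≤ 446 gives x ≤ 446 − 12 − 212 = 222.
So 200 < x ≤ 222; integers 201 through 222: 22 values.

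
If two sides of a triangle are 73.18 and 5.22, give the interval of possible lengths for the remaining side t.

By the triangle inequality, t must be less than 73.18 + 5.22 = 78.40 and greater than |73.18 − 5.22| = 67.96.

67.96 < t < 78.40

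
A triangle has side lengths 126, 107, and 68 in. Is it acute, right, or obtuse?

Compare the square of the longest side to the sum of squares of the other two: 68² + 107² = 16073 > 15876 = 126².

acute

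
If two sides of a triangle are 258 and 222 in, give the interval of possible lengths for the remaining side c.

By the triangle inequality, c must be less than 258 + 222 = 480 and greater than |258 − 222| = 36.

36 < c < 480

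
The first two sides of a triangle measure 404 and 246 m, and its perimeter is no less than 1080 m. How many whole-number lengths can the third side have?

220

Triangle inequality: 158 < x < 650. Perimeter ≥ 1080 gives x ≥ 1080 − 404 − 246 = 430.
So 430 ≤ x < 650; integers 430 through 649: 220 values.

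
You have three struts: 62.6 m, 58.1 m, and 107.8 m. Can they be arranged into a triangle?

Yes

The longest side is 107.8, and the other two sum to 120.7.
Since 120.7 > 107.8, the triangle inequality holds.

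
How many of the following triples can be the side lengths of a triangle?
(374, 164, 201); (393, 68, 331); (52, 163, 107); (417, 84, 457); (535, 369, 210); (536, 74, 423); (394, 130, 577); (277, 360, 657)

3

(164,201,374): 164+201 ≤ 374 → not valid
(68,331,393): 68+331 > 393 → valid
(52,107,163): 52+107 ≤ 163 → not valid
(84,417,457): 84+417 > 457 → valid
(210,369,535): 210+369 > 535 → valid
(74,423,536): 74+423 ≤ 536 → not valid
(130,394,577): 130+394 ≤ 577 → not valid
(277,360,657): 277+360 ≤ 657 → not valid
3 of the 8 triples form a triangle.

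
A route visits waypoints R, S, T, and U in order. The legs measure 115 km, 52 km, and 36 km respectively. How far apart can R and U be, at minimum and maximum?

27 ≤ RU ≤ 203 km

The maximum is all hops collinear in one direction: 115 + 52 + 36 = 203.
The longest hop is 115; the others sum to 88. Folding the others back against it leaves at least 115 − 88 = 27.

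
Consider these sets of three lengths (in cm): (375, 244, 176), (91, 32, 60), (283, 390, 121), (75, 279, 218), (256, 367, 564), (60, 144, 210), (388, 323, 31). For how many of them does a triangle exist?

5

(176,244,375): 176+244 > 375 → valid
(32,60,91): 32+60 > 91 → valid
(121,283,390): 121+283 > 390 → valid
(75,218,279): 75+218 > 279 → valid
(256,367,564): 256+367 > 564 → valid
(60,144,210): 60+144 ≤ 210 → not valid
(31,323,388): 31+323 ≤ 388 → not valid
5 of the 7 triples form a triangle.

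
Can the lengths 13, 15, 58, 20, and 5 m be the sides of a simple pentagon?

No

For a pentagon, each side must be shorter than the sum of the others.
Here the longest side is 58, but the remaining 4 sides sum to only 53.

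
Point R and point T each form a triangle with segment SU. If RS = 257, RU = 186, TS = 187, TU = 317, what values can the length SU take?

From triangle RSU: |257 − 186| < SU < 257 + 186, i.e. 71 < SU < 443.
From triangle TSU: 130 < SU < 504.
Both must hold, so SU lies in the intersection.

130 < SU < 443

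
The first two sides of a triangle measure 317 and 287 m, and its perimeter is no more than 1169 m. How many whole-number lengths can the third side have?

535

Triangle inequality: 30 < x < 604. Perimeter ≤ 1169 gives x ≤ 1169 − 317 − 287 = 565.
So 30 < x ≤ 565; integers 31 through 565: 535 values.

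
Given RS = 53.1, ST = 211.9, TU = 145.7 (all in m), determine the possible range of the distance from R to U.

13.1 ≤ RU ≤ 410.7 m

The maximum is all hops collinear in one direction: 53.1 + 211.9 + 145.7 = 410.7.
The longest hop is 211.9; the others sum to 198.8. Folding the others back against it leaves at least 211.9 − 198.8 = 13.1.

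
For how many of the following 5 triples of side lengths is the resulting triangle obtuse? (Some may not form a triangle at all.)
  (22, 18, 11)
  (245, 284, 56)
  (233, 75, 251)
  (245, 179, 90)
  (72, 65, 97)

(22,18,11): 11²+18² = 445 < 484 = 22² → obtuse
(245,284,56): 56²+245² = 63161 < 80656 = 284² → obtuse
(233,75,251): 75²+233² = 59914 < 63001 = 251² → obtuse
(245,179,90): 90²+179² = 40141 < 60025 = 245² → obtuse
(72,65,97): 65²+72² = 9409 = 97² → right
4 of the 5 are obtuse.

4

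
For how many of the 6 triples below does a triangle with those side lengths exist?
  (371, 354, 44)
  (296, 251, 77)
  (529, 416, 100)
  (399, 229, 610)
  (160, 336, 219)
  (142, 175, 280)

(44,354,371): 44+354 > 371 → valid
(77,251,296): 77+251 > 296 → valid
(100,416,529): 100+416 ≤ 529 → not valid
(229,399,610): 229+399 > 610 → valid
(160,219,336): 160+219 > 336 → valid
(142,175,280): 142+175 > 280 → valid
5 of the 6 triples form a triangle.

5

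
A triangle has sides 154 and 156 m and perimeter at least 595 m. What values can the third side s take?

Triangle inequality alone gives 2 < s < 310.
The perimeter condition gives s ≥ 595 − 154 − 156 = 285.
Intersecting the two: 285 ≤ s < 310.

285 ≤ s < 310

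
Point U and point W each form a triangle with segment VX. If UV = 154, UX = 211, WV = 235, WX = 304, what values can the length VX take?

From triangle UVX: |154 − 211| < VX < 154 + 211, i.e. 57 < VX < 365.
From triangle WVX: 69 < VX < 539.
Both must hold, so VX lies in the intersection.

69 < VX < 365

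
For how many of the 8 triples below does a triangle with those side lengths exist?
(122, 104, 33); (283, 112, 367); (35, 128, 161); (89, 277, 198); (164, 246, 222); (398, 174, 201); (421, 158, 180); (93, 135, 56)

6

(33,104,122): 33+104 > 122 → valid
(112,283,367): 112+283 > 367 → valid
(35,128,161): 35+128 > 161 → valid
(89,198,277): 89+198 > 277 → valid
(164,222,246): 164+222 > 246 → valid
(174,201,398): 174+201 ≤ 398 → not valid
(158,180,421): 158+180 ≤ 421 → not valid
(56,93,135): 56+93 > 135 → valid
6 of the 8 triples form a triangle.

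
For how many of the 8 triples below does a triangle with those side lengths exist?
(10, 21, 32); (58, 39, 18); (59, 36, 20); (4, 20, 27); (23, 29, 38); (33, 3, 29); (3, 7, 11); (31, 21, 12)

(10,21,32): 10+21 ≤ 32 → not valid
(18,39,58): 18+39 ≤ 58 → not valid
(20,36,59): 20+36 ≤ 59 → not valid
(4,20,27): 4+20 ≤ 27 → not valid
(23,29,38): 23+29 > 38 → valid
(3,29,33): 3+29 ≤ 33 → not valid
(3,7,11): 3+7 ≤ 11 → not valid
(12,21,31): 12+21 > 31 → valid
2 of the 8 triples form a triangle.

2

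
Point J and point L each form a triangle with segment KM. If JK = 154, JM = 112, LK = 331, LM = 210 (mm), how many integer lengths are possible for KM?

144

From triangle JKM: 42 < KM < 266.
From triangle LKM: 121 < KM < 541.
Intersection: 121 < KM < 266, so integers 122 through 265: 144 values.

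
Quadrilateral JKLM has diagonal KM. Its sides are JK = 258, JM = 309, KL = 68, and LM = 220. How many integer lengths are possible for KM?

From triangle JKM: 51 < KM < 567.
From triangle LKM: 152 < KM < 288.
Intersection: 152 < KM < 288, so integers 153 through 287: 135 values.

135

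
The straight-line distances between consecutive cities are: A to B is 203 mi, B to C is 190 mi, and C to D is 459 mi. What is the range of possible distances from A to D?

The maximum is all hops collinear in one direction: 203 + 190 + 459 = 852.
The longest hop is 459; the others sum to 393. Folding the others back against it leaves at least 459 − 393 = 66.

66 ≤ AD ≤ 852 mi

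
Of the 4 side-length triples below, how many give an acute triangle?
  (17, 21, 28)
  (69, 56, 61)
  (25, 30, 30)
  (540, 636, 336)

2

(17,21,28): 17²+21² = 730 < 784 = 28² → obtuse
(69,56,61): 56²+61² = 6857 > 4761 = 69² → acute
(25,30,30): 25²+30² = 1525 > 900 = 30² → acute
(540,636,336): 336²+540² = 404496 = 636² → right
2 of the 4 are acute.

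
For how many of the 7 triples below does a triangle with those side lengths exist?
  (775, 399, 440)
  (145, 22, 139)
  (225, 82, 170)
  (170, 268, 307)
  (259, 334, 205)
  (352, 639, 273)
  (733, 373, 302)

(399,440,775): 399+440 > 775 → valid
(22,139,145): 22+139 > 145 → valid
(82,170,225): 82+170 > 225 → valid
(170,268,307): 170+268 > 307 → valid
(205,259,334): 205+259 > 334 → valid
(273,352,639): 273+352 ≤ 639 → not valid
(302,373,733): 302+373 ≤ 733 → not valid
5 of the 7 triples form a triangle.

5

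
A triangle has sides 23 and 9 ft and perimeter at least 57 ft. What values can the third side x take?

25 ≤ x < 32

Triangle inequality alone gives 14 < x < 32.
The perimeter condition gives x ≥ 57 − 23 − 9 = 25.
Intersecting the two: 25 ≤ x < 32.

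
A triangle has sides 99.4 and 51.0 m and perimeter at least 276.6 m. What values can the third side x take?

Triangle inequality alone gives 48.4 < x < 150.4.
The perimeter condition gives x ≥ 276.6 − 99.4 − 51.0 = 126.2.
Intersecting the two: 126.2 ≤ x < 150.4.

126.2 ≤ x < 150.4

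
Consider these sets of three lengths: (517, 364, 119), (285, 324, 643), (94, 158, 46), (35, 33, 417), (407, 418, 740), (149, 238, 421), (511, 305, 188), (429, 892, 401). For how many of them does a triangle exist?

1

(119,364,517): 119+364 ≤ 517 → not valid
(285,324,643): 285+324 ≤ 643 → not valid
(46,94,158): 46+94 ≤ 158 → not valid
(33,35,417): 33+35 ≤ 417 → not valid
(407,418,740): 407+418 > 740 → valid
(149,238,421): 149+238 ≤ 421 → not valid
(188,305,511): 188+305 ≤ 511 → not valid
(401,429,892): 401+429 ≤ 892 → not valid
1 of the 8 triples forms a triangle.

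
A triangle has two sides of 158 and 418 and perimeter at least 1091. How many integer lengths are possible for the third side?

Triangle inequality: 260 < x < 576. Perimeter ≥ 1091 gives x ≥ 1091 − 158 − 418 = 515.
So 515 ≤ x < 576; integers 515 through 575: 61 values.

61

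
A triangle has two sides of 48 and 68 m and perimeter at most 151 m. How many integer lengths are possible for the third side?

Triangle inequality: 20 < x < 116. Perimeter ≤ 151 gives x ≤ 151 − 48 − 68 = 35.
So 20 < x ≤ 35; integers 21 through 35: 15 values.

15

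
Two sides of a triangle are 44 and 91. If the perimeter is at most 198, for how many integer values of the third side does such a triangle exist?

16

Triangle inequality: 47 < x < 135. Perimeter ≤ 198 gives x ≤ 198 − 44 − 91 = 63.
So 47 < x ≤ 63; integers 48 through 63: 16 values.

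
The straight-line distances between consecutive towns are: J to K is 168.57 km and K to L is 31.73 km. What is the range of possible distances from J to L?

By the triangle inequality, |168.57 − 31.73| ≤ JL ≤ 168.57 + 31.73.

136.84 ≤ JL ≤ 200.30 km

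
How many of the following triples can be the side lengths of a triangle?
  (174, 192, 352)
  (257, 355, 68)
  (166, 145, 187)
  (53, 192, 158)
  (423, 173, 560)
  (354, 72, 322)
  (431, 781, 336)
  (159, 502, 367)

6

(174,192,352): 174+192 > 352 → valid
(68,257,355): 68+257 ≤ 355 → not valid
(145,166,187): 145+166 > 187 → valid
(53,158,192): 53+158 > 192 → valid
(173,423,560): 173+423 > 560 → valid
(72,322,354): 72+322 > 354 → valid
(336,431,781): 336+431 ≤ 781 → not valid
(159,367,502): 159+367 > 502 → valid
6 of the 8 triples form a triangle.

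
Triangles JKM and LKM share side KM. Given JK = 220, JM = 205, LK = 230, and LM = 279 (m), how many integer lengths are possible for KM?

From triangle JKM: 15 < KM < 425.
From triangle LKM: 49 < KM < 509.
Intersection: 49 < KM < 425, so integers 50 through 424: 375 values.

375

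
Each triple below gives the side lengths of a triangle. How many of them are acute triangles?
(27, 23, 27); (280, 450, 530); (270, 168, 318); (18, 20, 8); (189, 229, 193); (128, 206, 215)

(27,23,27): 23²+27² = 1258 > 729 = 27² → acute
(280,450,530): 280²+450² = 280900 = 530² → right
(270,168,318): 168²+270² = 101124 = 318² → right
(18,20,8): 8²+18² = 388 < 400 = 20² → obtuse
(189,229,193): 189²+193² = 72970 > 52441 = 229² → acute
(128,206,215): 128²+206² = 58820 > 46225 = 215² → acute
3 of the 6 are acute.

3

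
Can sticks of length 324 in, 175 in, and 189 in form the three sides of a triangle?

Yes

The longest side is 324, and the other two sum to 364.
Since 364 > 324, the triangle inequality holds.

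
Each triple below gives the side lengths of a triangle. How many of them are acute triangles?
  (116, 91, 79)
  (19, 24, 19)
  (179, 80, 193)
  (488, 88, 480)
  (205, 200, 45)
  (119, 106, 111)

4

(116,91,79): 79²+91² = 14522 > 13456 = 116² → acute
(19,24,19): 19²+19² = 722 > 576 = 24² → acute
(179,80,193): 80²+179² = 38441 > 37249 = 193² → acute
(488,88,480): 88²+480² = 238144 = 488² → right
(205,200,45): 45²+200² = 42025 = 205² → right
(119,106,111): 106²+111² = 23557 > 14161 = 119² → acute
4 of the 6 are acute.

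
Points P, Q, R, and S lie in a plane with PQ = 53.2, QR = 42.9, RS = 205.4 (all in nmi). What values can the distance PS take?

109.3 ≤ PS ≤ 301.5 nmi

The maximum is all hops collinear in one direction: 53.2 + 42.9 + 205.4 = 301.5.
The longest hop is 205.4; the others sum to 96.1. Folding the others back against it leaves at least 205.4 − 96.1 = 109.3.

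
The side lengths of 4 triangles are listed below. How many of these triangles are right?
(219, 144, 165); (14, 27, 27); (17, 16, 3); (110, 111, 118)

1

(219,144,165): 144²+165² = 47961 = 219² → right
(14,27,27): 14²+27² = 925 > 729 = 27² → acute
(17,16,3): 3²+16² = 265 < 289 = 17² → obtuse
(110,111,118): 110²+111² = 24421 > 13924 = 118² → acute
1 of the 4 is right.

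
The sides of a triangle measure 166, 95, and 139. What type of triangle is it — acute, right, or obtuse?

acute

Compare the square of the longest side to the sum of squares of the other two: 95² + 139² = 28346 > 27556 = 166².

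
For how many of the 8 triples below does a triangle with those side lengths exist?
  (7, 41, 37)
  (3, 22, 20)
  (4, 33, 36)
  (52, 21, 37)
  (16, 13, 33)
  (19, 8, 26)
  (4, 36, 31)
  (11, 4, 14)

6

(7,37,41): 7+37 > 41 → valid
(3,20,22): 3+20 > 22 → valid
(4,33,36): 4+33 > 36 → valid
(21,37,52): 21+37 > 52 → valid
(13,16,33): 13+16 ≤ 33 → not valid
(8,19,26): 8+19 > 26 → valid
(4,31,36): 4+31 ≤ 36 → not valid
(4,11,14): 4+11 > 14 → valid
6 of the 8 triples form a triangle.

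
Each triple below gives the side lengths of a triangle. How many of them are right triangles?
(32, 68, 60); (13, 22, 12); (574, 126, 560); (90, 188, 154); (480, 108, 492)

3

(32,68,60): 32²+60² = 4624 = 68² → right
(13,22,12): 12²+13² = 313 < 484 = 22² → obtuse
(574,126,560): 126²+560² = 329476 = 574² → right
(90,188,154): 90²+154² = 31816 < 35344 = 188² → obtuse
(480,108,492): 108²+480² = 242064 = 492² → right
3 of the 5 are right.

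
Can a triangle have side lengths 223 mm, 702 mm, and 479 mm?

No

The two shorter sides sum to 702, exactly equal to the longest side 702.
That gives only a degenerate (flat) triangle — the inequality must be strict.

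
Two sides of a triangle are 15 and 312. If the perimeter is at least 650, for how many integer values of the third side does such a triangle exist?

Triangle inequality: 297 < x < 327. Perimeter ≥ 650 gives x ≥ 650 − 15 − 312 = 323.
So 323 ≤ x < 327; integers 323 through 326: 4 values.

4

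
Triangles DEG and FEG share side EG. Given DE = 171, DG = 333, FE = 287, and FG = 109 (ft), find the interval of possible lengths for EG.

178 < EG < 396

From triangle DEG: |171 − 333| < EG < 171 + 333, i.e. 162 < EG < 504.
From triangle FEG: 178 < EG < 396.
Both must hold, so EG lies in the intersection.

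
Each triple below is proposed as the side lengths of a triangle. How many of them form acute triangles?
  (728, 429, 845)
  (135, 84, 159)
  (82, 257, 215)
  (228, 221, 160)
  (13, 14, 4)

1

(728,429,845): 429²+728² = 714025 = 845² → right
(135,84,159): 84²+135² = 25281 = 159² → right
(82,257,215): 82²+215² = 52949 < 66049 = 257² → obtuse
(228,221,160): 160²+221² = 74441 > 51984 = 228² → acute
(13,14,4): 4²+13² = 185 < 196 = 14² → obtuse
1 of the 5 is acute.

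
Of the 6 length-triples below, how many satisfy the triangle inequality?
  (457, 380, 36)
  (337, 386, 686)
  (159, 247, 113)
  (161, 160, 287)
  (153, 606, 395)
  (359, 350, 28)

(36,380,457): 36+380 ≤ 457 → not valid
(337,386,686): 337+386 > 686 → valid
(113,159,247): 113+159 > 247 → valid
(160,161,287): 160+161 > 287 → valid
(153,395,606): 153+395 ≤ 606 → not valid
(28,350,359): 28+350 > 359 → valid
4 of the 6 triples form a triangle.

4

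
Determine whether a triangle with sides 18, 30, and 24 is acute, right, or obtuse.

Compare the square of the longest side to the sum of squares of the other two: 18² + 24² = 900 = 30².

right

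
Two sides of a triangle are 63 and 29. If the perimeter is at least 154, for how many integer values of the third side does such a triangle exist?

30

Triangle inequality: 34 < x < 92. Perimeter ≥ 154 gives x ≥ 154 − 63 − 29 = 62.
So 62 ≤ x < 92; integers 62 through 91: 30 values.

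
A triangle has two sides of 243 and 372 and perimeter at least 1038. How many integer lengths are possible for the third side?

192

Triangle inequality: 129 < x < 615. Perimeter ≥ 1038 gives x ≥ 1038 − 243 − 372 = 423.
So 423 ≤ x < 615; integers 423 through 614: 192 values.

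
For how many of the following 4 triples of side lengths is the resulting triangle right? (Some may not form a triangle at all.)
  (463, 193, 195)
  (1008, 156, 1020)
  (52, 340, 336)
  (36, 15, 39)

(463,193,195): 193+195 ≤ 463, not a triangle
(1008,156,1020): 156²+1008² = 1040400 = 1020² → right
(52,340,336): 52²+336² = 115600 = 340² → right
(36,15,39): 15²+36² = 1521 = 39² → right
3 of the 4 are right.

3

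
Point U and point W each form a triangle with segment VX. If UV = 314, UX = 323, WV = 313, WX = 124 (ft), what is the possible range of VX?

189 < VX < 437

From triangle UVX: |314 − 323| < VX < 314 + 323, i.e. 9 < VX < 637.
From triangle WVX: 189 < VX < 437.
Both must hold, so VX lies in the intersection.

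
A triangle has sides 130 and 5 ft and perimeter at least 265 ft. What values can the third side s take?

Triangle inequality alone gives 125 < s < 135.
The perimeter condition gives s ≥ 265 − 130 − 5 = 130.
Intersecting the two: 130 ≤ s < 135.

130 ≤ s < 135 ft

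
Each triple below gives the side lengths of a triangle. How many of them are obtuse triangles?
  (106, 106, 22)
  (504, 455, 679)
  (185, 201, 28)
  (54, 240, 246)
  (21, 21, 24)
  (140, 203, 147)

1

(106,106,22): 22²+106² = 11720 > 11236 = 106² → acute
(504,455,679): 455²+504² = 461041 = 679² → right
(185,201,28): 28²+185² = 35009 < 40401 = 201² → obtuse
(54,240,246): 54²+240² = 60516 = 246² → right
(21,21,24): 21²+21² = 882 > 576 = 24² → acute
(140,203,147): 140²+147² = 41209 = 203² → right
1 of the 6 is obtuse.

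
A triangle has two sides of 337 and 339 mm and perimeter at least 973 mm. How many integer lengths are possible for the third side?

379

Triangle inequality: 2 < x < 676. Perimeter ≥ 973 gives x ≥ 973 − 337 − 339 = 297.
So 297 ≤ x < 676; integers 297 through 675: 379 values.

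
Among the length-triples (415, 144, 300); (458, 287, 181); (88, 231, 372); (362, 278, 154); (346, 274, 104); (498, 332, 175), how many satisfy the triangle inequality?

(144,300,415): 144+300 > 415 → valid
(181,287,458): 181+287 > 458 → valid
(88,231,372): 88+231 ≤ 372 → not valid
(154,278,362): 154+278 > 362 → valid
(104,274,346): 104+274 > 346 → valid
(175,332,498): 175+332 > 498 → valid
5 of the 6 triples form a triangle.

5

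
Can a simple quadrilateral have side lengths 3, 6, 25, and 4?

No

For a quadrilateral, each side must be shorter than the sum of the others.
Here the longest side is 25, but the remaining 3 sides sum to only 13.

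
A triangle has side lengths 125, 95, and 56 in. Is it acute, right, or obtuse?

Compare the square of the longest side to the sum of squares of the other two: 56² + 95² = 12161 < 15625 = 125².

obtuse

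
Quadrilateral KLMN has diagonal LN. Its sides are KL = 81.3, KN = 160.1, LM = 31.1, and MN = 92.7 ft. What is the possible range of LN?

78.8 < LN < 123.8

From triangle KLN: |81.3 − 160.1| < LN < 81.3 + 160.1, i.e. 78.8 < LN < 241.4.
From triangle MLN: 61.6 < LN < 123.8.
Both must hold, so LN lies in the intersection.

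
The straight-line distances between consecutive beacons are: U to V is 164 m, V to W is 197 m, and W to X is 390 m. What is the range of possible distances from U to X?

29 ≤ UX ≤ 751 m

The maximum is all hops collinear in one direction: 164 + 197 + 390 = 751.
The longest hop is 390; the others sum to 361. Folding the others back against it leaves at least 390 − 361 = 29.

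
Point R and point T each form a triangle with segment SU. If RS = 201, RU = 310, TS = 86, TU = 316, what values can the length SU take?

From triangle RSU: |201 − 310| < SU < 201 + 310, i.e. 109 < SU < 511.
From triangle TSU: 230 < SU < 402.
Both must hold, so SU lies in the intersection.

230 < SU < 402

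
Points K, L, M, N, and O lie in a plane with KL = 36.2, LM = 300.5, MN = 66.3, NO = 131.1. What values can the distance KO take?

66.9 ≤ KO ≤ 534.1

The maximum is all hops collinear in one direction: 36.2 + 300.5 + 66.3 + 131.1 = 534.1.
The longest hop is 300.5; the others sum to 233.6. Folding the others back against it leaves at least 300.5 − 233.6 = 66.9.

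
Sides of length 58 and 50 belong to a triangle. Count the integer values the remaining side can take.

99

The third side lies in the open interval (8, 108).
Integers from 9 to 107 inclusive: 107 − 9 + 1 = 99.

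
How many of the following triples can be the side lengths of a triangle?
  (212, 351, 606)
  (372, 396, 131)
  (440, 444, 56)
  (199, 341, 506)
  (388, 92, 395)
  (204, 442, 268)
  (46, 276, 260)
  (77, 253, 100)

(212,351,606): 212+351 ≤ 606 → not valid
(131,372,396): 131+372 > 396 → valid
(56,440,444): 56+440 > 444 → valid
(199,341,506): 199+341 > 506 → valid
(92,388,395): 92+388 > 395 → valid
(204,268,442): 204+268 > 442 → valid
(46,260,276): 46+260 > 276 → valid
(77,100,253): 77+100 ≤ 253 → not valid
6 of the 8 triples form a triangle.

6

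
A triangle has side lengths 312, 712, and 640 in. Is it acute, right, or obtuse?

Compare the square of the longest side to the sum of squares of the other two: 312² + 640² = 506944 = 712².

right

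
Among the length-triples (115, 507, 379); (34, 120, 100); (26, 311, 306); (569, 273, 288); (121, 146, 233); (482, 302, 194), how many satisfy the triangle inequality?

(115,379,507): 115+379 ≤ 507 → not valid
(34,100,120): 34+100 > 120 → valid
(26,306,311): 26+306 > 311 → valid
(273,288,569): 273+288 ≤ 569 → not valid
(121,146,233): 121+146 > 233 → valid
(194,302,482): 194+302 > 482 → valid
4 of the 6 triples form a triangle.

4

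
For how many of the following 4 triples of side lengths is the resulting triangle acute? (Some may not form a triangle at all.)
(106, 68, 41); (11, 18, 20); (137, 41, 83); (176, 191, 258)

(106,68,41): 41²+68² = 6305 < 11236 = 106² → obtuse
(11,18,20): 11²+18² = 445 > 400 = 20² → acute
(137,41,83): 41+83 ≤ 137, not a triangle
(176,191,258): 176²+191² = 67457 > 66564 = 258² → acute
2 of the 4 are acute.

2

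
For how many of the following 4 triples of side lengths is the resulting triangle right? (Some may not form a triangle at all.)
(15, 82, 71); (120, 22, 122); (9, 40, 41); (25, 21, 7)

2

(15,82,71): 15²+71² = 5266 < 6724 = 82² → obtuse
(120,22,122): 22²+120² = 14884 = 122² → right
(9,40,41): 9²+40² = 1681 = 41² → right
(25,21,7): 7²+21² = 490 < 625 = 25² → obtuse
2 of the 4 are right.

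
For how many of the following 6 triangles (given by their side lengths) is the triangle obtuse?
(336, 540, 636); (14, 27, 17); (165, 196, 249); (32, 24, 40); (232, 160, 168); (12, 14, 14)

1

(336,540,636): 336²+540² = 404496 = 636² → right
(14,27,17): 14²+17² = 485 < 729 = 27² → obtuse
(165,196,249): 165²+196² = 65641 > 62001 = 249² → acute
(32,24,40): 24²+32² = 1600 = 40² → right
(232,160,168): 160²+168² = 53824 = 232² → right
(12,14,14): 12²+14² = 340 > 196 = 14² → acute
1 of the 6 is obtuse.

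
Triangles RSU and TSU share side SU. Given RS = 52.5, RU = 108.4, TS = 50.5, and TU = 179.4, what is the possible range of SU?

From triangle RSU: |52.5 − 108.4| < SU < 52.5 + 108.4, i.e. 55.9 < SU < 160.9.
From triangle TSU: 128.9 < SU < 229.9.
Both must hold, so SU lies in the intersection.

128.9 < SU < 160.9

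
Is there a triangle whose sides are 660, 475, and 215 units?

The longest side is 660, and the other two sum to 690.
Since 690 > 660, the triangle inequality holds.

Yes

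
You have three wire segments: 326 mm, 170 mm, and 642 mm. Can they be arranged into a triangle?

The longest side is 642, but the other two sum to only 496.
496 < 642, so the triangle inequality fails.

No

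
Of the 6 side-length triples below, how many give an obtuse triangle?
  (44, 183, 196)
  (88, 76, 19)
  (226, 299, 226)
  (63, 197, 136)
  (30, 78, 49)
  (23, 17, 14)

(44,183,196): 44²+183² = 35425 < 38416 = 196² → obtuse
(88,76,19): 19²+76² = 6137 < 7744 = 88² → obtuse
(226,299,226): 226²+226² = 102152 > 89401 = 299² → acute
(63,197,136): 63²+136² = 22465 < 38809 = 197² → obtuse
(30,78,49): 30²+49² = 3301 < 6084 = 78² → obtuse
(23,17,14): 14²+17² = 485 < 529 = 23² → obtuse
5 of the 6 are obtuse.

5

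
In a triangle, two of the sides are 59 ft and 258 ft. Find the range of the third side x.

By the triangle inequality, x must be less than 59 + 258 = 317 and greater than |59 − 258| = 199.

199 < x < 317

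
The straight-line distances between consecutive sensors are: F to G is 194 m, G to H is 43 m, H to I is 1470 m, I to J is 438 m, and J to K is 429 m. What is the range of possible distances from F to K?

366 ≤ FK ≤ 2574 m

The maximum is all hops collinear in one direction: 194 + 43 + 1470 + 438 + 429 = 2574.
The longest hop is 1470; the others sum to 1104. Folding the others back against it leaves at least 1470 − 1104 = 366.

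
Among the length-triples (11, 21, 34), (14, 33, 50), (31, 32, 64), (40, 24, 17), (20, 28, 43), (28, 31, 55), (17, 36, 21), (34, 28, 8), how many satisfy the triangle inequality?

(11,21,34): 11+21 ≤ 34 → not valid
(14,33,50): 14+33 ≤ 50 → not valid
(31,32,64): 31+32 ≤ 64 → not valid
(17,24,40): 17+24 > 40 → valid
(20,28,43): 20+28 > 43 → valid
(28,31,55): 28+31 > 55 → valid
(17,21,36): 17+21 > 36 → valid
(8,28,34): 8+28 > 34 → valid
5 of the 8 triples form a triangle.

5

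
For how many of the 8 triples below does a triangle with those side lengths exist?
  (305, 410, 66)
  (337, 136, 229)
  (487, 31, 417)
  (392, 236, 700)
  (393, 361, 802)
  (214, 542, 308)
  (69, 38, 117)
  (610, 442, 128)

(66,305,410): 66+305 ≤ 410 → not valid
(136,229,337): 136+229 > 337 → valid
(31,417,487): 31+417 ≤ 487 → not valid
(236,392,700): 236+392 ≤ 700 → not valid
(361,393,802): 361+393 ≤ 802 → not valid
(214,308,542): 214+308 ≤ 542 → not valid
(38,69,117): 38+69 ≤ 117 → not valid
(128,442,610): 128+442 ≤ 610 → not valid
1 of the 8 triples forms a triangle.

1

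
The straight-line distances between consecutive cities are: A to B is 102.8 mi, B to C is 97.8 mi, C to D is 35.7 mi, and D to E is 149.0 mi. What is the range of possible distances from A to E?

The maximum is all hops collinear in one direction: 102.8 + 97.8 + 35.7 + 149.0 = 385.3.
The longest hop is 149.0; the others sum to 236.3. Since 149.0 ≤ 236.3, the path can fold back on itself completely, so the minimum distance is 0.

0 ≤ AE ≤ 385.3 mi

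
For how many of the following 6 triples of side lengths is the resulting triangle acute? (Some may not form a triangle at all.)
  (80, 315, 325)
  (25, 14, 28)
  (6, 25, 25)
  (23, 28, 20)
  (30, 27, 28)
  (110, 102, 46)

5

(80,315,325): 80²+315² = 105625 = 325² → right
(25,14,28): 14²+25² = 821 > 784 = 28² → acute
(6,25,25): 6²+25² = 661 > 625 = 25² → acute
(23,28,20): 20²+23² = 929 > 784 = 28² → acute
(30,27,28): 27²+28² = 1513 > 900 = 30² → acute
(110,102,46): 46²+102² = 12520 > 12100 = 110² → acute
5 of the 6 are acute.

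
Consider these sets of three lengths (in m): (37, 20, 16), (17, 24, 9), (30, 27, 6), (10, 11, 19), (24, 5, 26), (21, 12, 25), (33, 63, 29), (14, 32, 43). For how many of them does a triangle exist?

(16,20,37): 16+20 ≤ 37 → not valid
(9,17,24): 9+17 > 24 → valid
(6,27,30): 6+27 > 30 → valid
(10,11,19): 10+11 > 19 → valid
(5,24,26): 5+24 > 26 → valid
(12,21,25): 12+21 > 25 → valid
(29,33,63): 29+33 ≤ 63 → not valid
(14,32,43): 14+32 > 43 → valid
6 of the 8 triples form a triangle.

6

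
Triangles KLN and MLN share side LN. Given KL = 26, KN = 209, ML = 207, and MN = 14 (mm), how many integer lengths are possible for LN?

From triangle KLN: 183 < LN < 235.
From triangle MLN: 193 < LN < 221.
Intersection: 193 < LN < 221, so integers 194 through 220: 27 values.

27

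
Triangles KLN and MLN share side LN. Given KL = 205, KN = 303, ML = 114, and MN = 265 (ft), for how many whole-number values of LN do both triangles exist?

227

From triangle KLN: 98 < LN < 508.
From triangle MLN: 151 < LN < 379.
Intersection: 151 < LN < 379, so integers 152 through 378: 227 values.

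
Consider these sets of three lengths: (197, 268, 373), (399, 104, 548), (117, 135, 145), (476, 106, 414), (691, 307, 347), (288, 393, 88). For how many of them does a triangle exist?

(197,268,373): 197+268 > 373 → valid
(104,399,548): 104+399 ≤ 548 → not valid
(117,135,145): 117+135 > 145 → valid
(106,414,476): 106+414 > 476 → valid
(307,347,691): 307+347 ≤ 691 → not valid
(88,288,393): 88+288 ≤ 393 → not valid
3 of the 6 triples form a triangle.

3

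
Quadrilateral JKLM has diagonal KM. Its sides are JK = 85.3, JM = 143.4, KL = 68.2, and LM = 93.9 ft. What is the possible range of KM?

From triangle JKM: |85.3 − 143.4| < KM < 85.3 + 143.4, i.e. 58.1 < KM < 228.7.
From triangle LKM: 25.7 < KM < 162.1.
Both must hold, so KM lies in the intersection.

58.1 < KM < 162.1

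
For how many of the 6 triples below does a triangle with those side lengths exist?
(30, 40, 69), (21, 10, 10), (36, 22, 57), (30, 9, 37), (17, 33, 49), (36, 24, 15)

(30,40,69): 30+40 > 69 → valid
(10,10,21): 10+10 ≤ 21 → not valid
(22,36,57): 22+36 > 57 → valid
(9,30,37): 9+30 > 37 → valid
(17,33,49): 17+33 > 49 → valid
(15,24,36): 15+24 > 36 → valid
5 of the 6 triples form a triangle.

5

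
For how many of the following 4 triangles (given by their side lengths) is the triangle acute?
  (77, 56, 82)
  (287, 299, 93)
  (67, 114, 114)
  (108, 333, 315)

(77,56,82): 56²+77² = 9065 > 6724 = 82² → acute
(287,299,93): 93²+287² = 91018 > 89401 = 299² → acute
(67,114,114): 67²+114² = 17485 > 12996 = 114² → acute
(108,333,315): 108²+315² = 110889 = 333² → right
3 of the 4 are acute.

3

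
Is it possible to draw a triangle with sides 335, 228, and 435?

The longest side is 435, and the other two sum to 563.
Since 563 > 435, the triangle inequality holds.

Yes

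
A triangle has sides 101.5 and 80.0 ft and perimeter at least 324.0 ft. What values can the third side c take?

142.5 ≤ c < 181.5 ft

Triangle inequality alone gives 21.5 < c < 181.5.
The perimeter condition gives c ≥ 324.0 − 101.5 − 80.0 = 142.5.
Intersecting the two: 142.5 ≤ c < 181.5.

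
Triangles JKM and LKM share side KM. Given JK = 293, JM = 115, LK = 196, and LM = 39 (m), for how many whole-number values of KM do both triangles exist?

56

From triangle JKM: 178 < KM < 408.
From triangle LKM: 157 < KM < 235.
Intersection: 178 < KM < 235, so integers 179 through 234: 56 values.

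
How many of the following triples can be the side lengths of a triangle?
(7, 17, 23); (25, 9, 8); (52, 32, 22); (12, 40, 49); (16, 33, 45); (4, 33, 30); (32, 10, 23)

6

(7,17,23): 7+17 > 23 → valid
(8,9,25): 8+9 ≤ 25 → not valid
(22,32,52): 22+32 > 52 → valid
(12,40,49): 12+40 > 49 → valid
(16,33,45): 16+33 > 45 → valid
(4,30,33): 4+30 > 33 → valid
(10,23,32): 10+23 > 32 → valid
6 of the 7 triples form a triangle.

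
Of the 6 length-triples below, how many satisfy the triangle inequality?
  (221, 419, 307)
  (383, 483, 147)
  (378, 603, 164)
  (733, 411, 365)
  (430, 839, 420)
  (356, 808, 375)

4

(221,307,419): 221+307 > 419 → valid
(147,383,483): 147+383 > 483 → valid
(164,378,603): 164+378 ≤ 603 → not valid
(365,411,733): 365+411 > 733 → valid
(420,430,839): 420+430 > 839 → valid
(356,375,808): 356+375 ≤ 808 → not valid
4 of the 6 triples form a triangle.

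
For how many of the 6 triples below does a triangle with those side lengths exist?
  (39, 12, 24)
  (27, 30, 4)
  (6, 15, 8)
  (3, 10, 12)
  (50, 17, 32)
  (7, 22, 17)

(12,24,39): 12+24 ≤ 39 → not valid
(4,27,30): 4+27 > 30 → valid
(6,8,15): 6+8 ≤ 15 → not valid
(3,10,12): 3+10 > 12 → valid
(17,32,50): 17+32 ≤ 50 → not valid
(7,17,22): 7+17 > 22 → valid
3 of the 6 triples form a triangle.

3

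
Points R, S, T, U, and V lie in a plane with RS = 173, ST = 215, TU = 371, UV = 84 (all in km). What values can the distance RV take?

0 ≤ RV ≤ 843 km

The maximum is all hops collinear in one direction: 173 + 215 + 371 + 84 = 843.
The longest hop is 371; the others sum to 472. Since 371 ≤ 472, the path can fold back on itself completely, so the minimum distance is 0.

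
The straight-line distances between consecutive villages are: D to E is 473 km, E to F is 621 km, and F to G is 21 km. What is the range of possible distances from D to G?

127 ≤ DG ≤ 1115 km

The maximum is all hops collinear in one direction: 473 + 621 + 21 = 1115.
The longest hop is 621; the others sum to 494. Folding the others back against it leaves at least 621 − 494 = 127.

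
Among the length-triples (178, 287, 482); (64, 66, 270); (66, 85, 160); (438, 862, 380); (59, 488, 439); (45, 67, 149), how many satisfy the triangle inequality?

(178,287,482): 178+287 ≤ 482 → not valid
(64,66,270): 64+66 ≤ 270 → not valid
(66,85,160): 66+85 ≤ 160 → not valid
(380,438,862): 380+438 ≤ 862 → not valid
(59,439,488): 59+439 > 488 → valid
(45,67,149): 45+67 ≤ 149 → not valid
1 of the 6 triples forms a triangle.

1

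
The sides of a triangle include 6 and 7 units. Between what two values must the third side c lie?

By the triangle inequality, c must be less than 6 + 7 = 13 and greater than |6 − 7| = 1.

1 < c < 13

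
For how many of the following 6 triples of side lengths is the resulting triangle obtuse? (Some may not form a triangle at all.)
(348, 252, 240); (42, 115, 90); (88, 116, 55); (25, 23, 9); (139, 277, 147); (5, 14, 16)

5

(348,252,240): 240²+252² = 121104 = 348² → right
(42,115,90): 42²+90² = 9864 < 13225 = 115² → obtuse
(88,116,55): 55²+88² = 10769 < 13456 = 116² → obtuse
(25,23,9): 9²+23² = 610 < 625 = 25² → obtuse
(139,277,147): 139²+147² = 40930 < 76729 = 277² → obtuse
(5,14,16): 5²+14² = 221 < 256 = 16² → obtuse
5 of the 6 are obtuse.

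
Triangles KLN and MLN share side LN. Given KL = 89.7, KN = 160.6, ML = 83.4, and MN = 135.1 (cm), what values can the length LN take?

70.9 < LN < 218.5

From triangle KLN: |89.7 − 160.6| < LN < 89.7 + 160.6, i.e. 70.9 < LN < 250.3.
From triangle MLN: 51.7 < LN < 218.5.
Both must hold, so LN lies in the intersection.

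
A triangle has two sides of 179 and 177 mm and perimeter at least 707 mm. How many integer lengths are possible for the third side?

5

Triangle inequality: 2 < x < 356. Perimeter ≥ 707 gives x ≥ 707 − 179 − 177 = 351.
So 351 ≤ x < 356; integers 351 through 355: 5 values.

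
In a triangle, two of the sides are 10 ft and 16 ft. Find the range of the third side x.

By the triangle inequality, x must be less than 10 + 16 = 26 and greater than |10 − 16| = 6.

6 < x < 26 (ft)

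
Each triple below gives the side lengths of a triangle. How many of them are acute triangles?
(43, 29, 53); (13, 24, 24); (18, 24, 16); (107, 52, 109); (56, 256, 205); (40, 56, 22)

(43,29,53): 29²+43² = 2690 < 2809 = 53² → obtuse
(13,24,24): 13²+24² = 745 > 576 = 24² → acute
(18,24,16): 16²+18² = 580 > 576 = 24² → acute
(107,52,109): 52²+107² = 14153 > 11881 = 109² → acute
(56,256,205): 56²+205² = 45161 < 65536 = 256² → obtuse
(40,56,22): 22²+40² = 2084 < 3136 = 56² → obtuse
3 of the 6 are acute.

3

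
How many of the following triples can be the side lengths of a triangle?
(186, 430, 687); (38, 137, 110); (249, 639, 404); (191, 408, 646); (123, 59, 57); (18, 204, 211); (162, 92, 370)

(186,430,687): 186+430 ≤ 687 → not valid
(38,110,137): 38+110 > 137 → valid
(249,404,639): 249+404 > 639 → valid
(191,408,646): 191+408 ≤ 646 → not valid
(57,59,123): 57+59 ≤ 123 → not valid
(18,204,211): 18+204 > 211 → valid
(92,162,370): 92+162 ≤ 370 → not valid
3 of the 7 triples form a triangle.

3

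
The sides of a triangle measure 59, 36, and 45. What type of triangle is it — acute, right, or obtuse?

obtuse

Compare the square of the longest side to the sum of squares of the other two: 36² + 45² = 3321 < 3481 = 59².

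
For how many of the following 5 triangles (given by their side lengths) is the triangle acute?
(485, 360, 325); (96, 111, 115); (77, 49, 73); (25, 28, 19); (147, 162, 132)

(485,360,325): 325²+360² = 235225 = 485² → right
(96,111,115): 96²+111² = 21537 > 13225 = 115² → acute
(77,49,73): 49²+73² = 7730 > 5929 = 77² → acute
(25,28,19): 19²+25² = 986 > 784 = 28² → acute
(147,162,132): 132²+147² = 39033 > 26244 = 162² → acute
4 of the 5 are acute.

4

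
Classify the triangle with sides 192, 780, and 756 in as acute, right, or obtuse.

right

Compare the square of the longest side to the sum of squares of the other two: 192² + 756² = 608400 = 780².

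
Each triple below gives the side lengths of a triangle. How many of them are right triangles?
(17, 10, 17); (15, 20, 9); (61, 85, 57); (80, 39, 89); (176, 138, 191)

1

(17,10,17): 10²+17² = 389 > 289 = 17² → acute
(15,20,9): 9²+15² = 306 < 400 = 20² → obtuse
(61,85,57): 57²+61² = 6970 < 7225 = 85² → obtuse
(80,39,89): 39²+80² = 7921 = 89² → right
(176,138,191): 138²+176² = 50020 > 36481 = 191² → acute
1 of the 5 is right.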